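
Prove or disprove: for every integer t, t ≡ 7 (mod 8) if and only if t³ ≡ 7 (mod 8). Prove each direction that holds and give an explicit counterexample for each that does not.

(→) Suppose t ≡ 7 (mod 8). Write t = 8j + 7. Then (8j + 7)³ = 512j³ + 1344j² + 1176j + 343 = 8(64j³ + 168j² + 147j + 42) + 7, so t³ ≡ 7 (mod 8).

(←) Conversely, suppose t³ ≡ 7 (mod 8). The only residue r in {0, …, 7} with r³ ≡ 7 (mod 8) is r = 7, so t ≡ 7 (mod 8).

The biconditional holds.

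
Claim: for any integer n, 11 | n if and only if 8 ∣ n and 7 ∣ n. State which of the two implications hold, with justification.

(→) This fails: take n = 11. Certainly 11 ∣ 11, but 8 ∤ 11.

(←) This fails: take n = 56. Both 8 ∣ 56 and 7 ∣ 56, yet 56 is not a multiple of 11 (since 56 = 5·11 + 1), so 11 ∤ 56.

Both directions fail.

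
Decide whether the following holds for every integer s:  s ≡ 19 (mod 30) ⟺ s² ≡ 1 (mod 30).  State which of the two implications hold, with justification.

Not equivalent: only (⇒) holds.

Forward direction. Suppose s ≡ 19 (mod 30). Write s = 30j + 19. Then (30j + 19)² = 900j² + 1140j + 361 = 30(30j² + 38j + 12) + 1, so s² ≡ 1 (mod 30).

Converse. This fails: take s = 1. Then 1² = 1 ≡ 1 (mod 30), yet 1 ≡ 1 (mod 30), not 19.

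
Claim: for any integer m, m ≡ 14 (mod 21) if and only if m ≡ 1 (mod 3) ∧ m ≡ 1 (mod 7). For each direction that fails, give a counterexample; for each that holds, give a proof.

[⇒] This fails: m = 14 gives 14 ≡ 14 (mod 21) but 14 ≡ 2 (mod 3), so the conjunction on the right does not hold.

[⇐] This fails: m = 1 satisfies both congruences on the right (1 ≡ 1 mod 3 and 1 ≡ 1 mod 7) yet 1 ≡ 1 (mod 21), not 14.

Neither direction holds.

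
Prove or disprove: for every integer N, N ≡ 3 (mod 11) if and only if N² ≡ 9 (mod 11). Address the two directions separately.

Only the forward direction holds.

(→) Suppose N ≡ 3 (mod 11). Write N = 11j + 3. Then (11j + 3)² = 121j² + 66j + 9 = 11(11j² + 6j) + 9, so N² ≡ 9 (mod 11).

(←) This fails: take N = 8. Then 8² = 64 ≡ 9 (mod 11), yet 8 ≡ 8 (mod 11), not 3.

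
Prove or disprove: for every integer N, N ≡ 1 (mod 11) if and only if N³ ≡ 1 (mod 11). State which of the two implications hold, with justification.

[⇒] Suppose N ≡ 1 (mod 11). Write N = 11j + 1. Then (11j + 1)³ = 1331j³ + 363j² + 33j + 1 = 11(121j³ + 33j² + 3j) + 1, so N³ ≡ 1 (mod 11).

[⇐] For the converse, argue contrapositively. If N ≢ 1 (mod 11), then N is congruent to one of 0, 2, 3, 4, 5, 6, 7, 8, 9, 10 modulo 11, and these give N³ ≡ 0, 8, 5, 9, 4, 7, 2, 6, 3, 10 respectively — never 1.

Both implications hold.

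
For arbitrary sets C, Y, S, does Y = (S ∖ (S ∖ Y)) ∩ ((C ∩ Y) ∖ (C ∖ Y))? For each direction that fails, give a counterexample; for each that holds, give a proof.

Forward inclusion. This inclusion fails. Take C = ∅, Y = {1}, S = ∅; then 1 ∈ Y but 1 ∉ (S ∖ (S ∖ Y)) ∩ ((C ∩ Y) ∖ (C ∖ Y)).

Reverse inclusion. Let x ∈ (S ∖ (S ∖ Y)) ∩ ((C ∩ Y) ∖ (C ∖ Y)). Then x ∈ C ∩ Y ∩ S, from which x ∈ Y.

The sets are not equal: only the reverse inclusion holds.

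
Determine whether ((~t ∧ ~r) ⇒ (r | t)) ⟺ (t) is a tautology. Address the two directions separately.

(⇒) fails; (⇐) holds.

(⟸) Assume the antecedent. If r is true, (~t ∧ ~r) ⇒ (r | t) reduces to true regardless of the other variables. If r is false, the antecedent forces (r = F, t = T), and (~t ∧ ~r) ⇒ (r | t) holds there. Either way (~t ∧ ~r) ⇒ (r | t) holds.

(⟹) This fails. Under r = T, t = F, the left side is true but the right side is false.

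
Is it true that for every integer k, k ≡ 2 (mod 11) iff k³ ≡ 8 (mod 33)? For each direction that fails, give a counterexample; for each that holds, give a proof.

(←) The residues r modulo 33 with r³ ≡ 8 (mod 33) are exactly {2}, and each is ≡ 2 (mod 11).

(→) This fails: take k = 13. Then 13 ≡ 2 (mod 11), but 13³ = 2197 ≡ 19 (mod 33), not 8.

(⇒) fails; (⇐) holds.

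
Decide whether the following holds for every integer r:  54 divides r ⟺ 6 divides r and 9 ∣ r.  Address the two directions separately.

(⇒) holds; (⇐) fails.

(⟸) This fails: take r = 18. Both 6 ∣ 18 and 9 ∣ 18, yet 18 is not a multiple of 54 (since 18 = 0·54 + 18), so 54 ∤ 18.

(⟹) If 54 ∣ r, write r = 54q. Since 54 = 9·6, r = 6·(9q), so 6 ∣ r; and since 54 = 6·9, r = 9·(6q), so 9 ∣ r.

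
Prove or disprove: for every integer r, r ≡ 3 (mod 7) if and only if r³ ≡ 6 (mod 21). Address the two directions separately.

(⇒) fails and (⇐) fails.

(→) This fails: take r = 10. Then 10 ≡ 3 (mod 7), but 10³ = 1000 ≡ 13 (mod 21), not 6.

(←) This fails: take r = 6. Then 6³ = 216 ≡ 6 (mod 21), yet 6 ≡ 6 (mod 7), not 3.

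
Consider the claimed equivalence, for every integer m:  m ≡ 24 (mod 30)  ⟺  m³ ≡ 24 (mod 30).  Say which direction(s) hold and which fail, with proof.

Both implications hold.

(⇒) Suppose m ≡ 24 (mod 30). Write m = 30j + 24. Then (30j + 24)³ = 27000j³ + 64800j² + 51840j + 13824 = 30(900j³ + 2160j² + 1728j + 460) + 24, so m³ ≡ 24 (mod 30).

(⇐) Conversely, suppose m³ ≡ 24 (mod 30). The only residue r in {0, …, 29} with r³ ≡ 24 (mod 30) is r = 24, so m ≡ 24 (mod 30).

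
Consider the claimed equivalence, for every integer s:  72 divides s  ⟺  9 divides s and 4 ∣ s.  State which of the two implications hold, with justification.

Only the forward direction holds.

Converse. This fails: take s = 36. Both 9 ∣ 36 and 4 ∣ 36, yet 36 is not a multiple of 72 (since 36 = 0·72 + 36), so 72 ∤ 36.

Forward direction. If 72 ∣ s, write s = 72q. Since 72 = 8·9, s = 9·(8q), so 9 ∣ s; and since 72 = 18·4, s = 4·(18q), so 4 ∣ s.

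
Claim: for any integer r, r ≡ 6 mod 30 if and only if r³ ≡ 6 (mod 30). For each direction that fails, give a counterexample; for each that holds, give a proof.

Both directions hold.

(⇐) Suppose r³ ≡ 6 (mod 30). The only residue r in {0, …, 29} with r³ ≡ 6 (mod 30) is r = 6, so r ≡ 6 (mod 30).

(⇒) Suppose r ≡ 6 mod 30. Write r = 30j + 6. Then (30j + 6)³ = 27000j³ + 16200j² + 3240j + 216 = 30(900j³ + 540j² + 108j + 7) + 6, so r³ ≡ 6 (mod 30).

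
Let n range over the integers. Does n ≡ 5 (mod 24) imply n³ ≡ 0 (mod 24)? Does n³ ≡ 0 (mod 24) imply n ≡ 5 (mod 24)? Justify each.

Neither implication holds.

(⟹) This fails: take n = 5. Then 5 ≡ 5 (mod 24), but 5³ = 125 ≡ 5 (mod 24), not 0.

(⟸) This fails: take n = 0. Then 0³ = 0 ≡ 0 (mod 24), yet 0 ≡ 0 (mod 24), not 5.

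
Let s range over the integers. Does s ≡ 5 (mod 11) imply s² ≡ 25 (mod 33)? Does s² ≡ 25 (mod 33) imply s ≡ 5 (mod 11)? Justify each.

[⇒] This fails: take s = 27. Then 27 ≡ 5 (mod 11), but 27² = 729 ≡ 3 (mod 33), not 25.

[⇐] This fails: take s = 17. Then 17² = 289 ≡ 25 (mod 33), yet 17 ≡ 6 (mod 11), not 5.

Neither direction holds.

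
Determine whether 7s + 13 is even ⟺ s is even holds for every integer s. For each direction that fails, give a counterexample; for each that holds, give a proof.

(⇒) This fails: s = 3 gives 7s + 13 = 34, which is even, but 3 is odd, not even.

(⇐) This also fails: s = 4 is even, but 7s + 13 = 41 is odd, not even.

Both directions fail.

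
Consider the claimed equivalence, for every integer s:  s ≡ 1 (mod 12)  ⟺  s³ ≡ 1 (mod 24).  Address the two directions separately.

Only the reverse direction holds.

[⇒] This fails: take s = 13. Then 13 ≡ 1 (mod 12), but 13³ = 2197 ≡ 13 (mod 24), not 1.

[⇐] Conversely, the residues r modulo 24 with r³ ≡ 1 (mod 24) are exactly {1}, and each is ≡ 1 (mod 12).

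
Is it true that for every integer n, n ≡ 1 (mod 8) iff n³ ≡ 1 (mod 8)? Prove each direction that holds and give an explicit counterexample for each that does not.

Equivalent; both directions hold.

[⇒] Suppose n ≡ 1 (mod 8). Write n = 8j + 1. Then (8j + 1)³ = 512j³ + 192j² + 24j + 1 = 8(64j³ + 24j² + 3j) + 1, so n³ ≡ 1 (mod 8).

[⇐] For the converse, argue contrapositively. If n ≢ 1 (mod 8), then n is congruent to one of 0, 2, 3, 4, 5, 6, 7 modulo 8, and these give n³ ≡ 0, 0, 3, 0, 5, 0, 7 respectively — never 1.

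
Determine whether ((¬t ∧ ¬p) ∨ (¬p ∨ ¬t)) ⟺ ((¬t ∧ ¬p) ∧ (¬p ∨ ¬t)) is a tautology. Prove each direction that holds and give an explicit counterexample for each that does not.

(⇒) This fails. Under t = T, p = F, the left side is true but the right side is false.

(⇐) Assume the antecedent. If t is true, the antecedent cannot hold. If t is false, (¬t ∧ ¬p) ∨ (¬p ∨ ¬t) reduces to true regardless of the other variables. Either way (¬t ∧ ¬p) ∨ (¬p ∨ ¬t) holds.

Only the converse holds.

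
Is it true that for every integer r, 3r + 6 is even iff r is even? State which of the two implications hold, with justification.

(⇐) Suppose r is even; write r = 2j. Then 3r + 6 = 3·(2j) + 6 = 2·3j + 6, which is even.

(⇒) Suppose 3r + 6 is even. Since 3 is odd, 3r and r have the same parity, so 3r + 6 ≡ r + 6 (mod 2). As 6 is even, 3r + 6 is even exactly when r is even. Thus r is even.

The biconditional holds.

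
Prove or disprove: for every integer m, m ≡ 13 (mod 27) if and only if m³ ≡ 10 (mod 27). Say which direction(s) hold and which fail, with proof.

[⇒] Suppose m ≡ 13 (mod 27). Write m = 27j + 13. Then (27j + 13)³ = 19683j³ + 28431j² + 13689j + 2197 = 27(729j³ + 1053j² + 507j + 81) + 10, so m³ ≡ 10 (mod 27).

[⇐] This fails: take m = 4. Then 4³ = 64 ≡ 10 (mod 27), yet 4 ≡ 4 (mod 27), not 13.

(⇒) holds; (⇐) fails.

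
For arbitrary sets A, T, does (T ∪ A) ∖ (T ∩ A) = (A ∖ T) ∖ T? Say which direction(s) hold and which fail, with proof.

The sets are not equal: only the reverse inclusion holds.

Forward inclusion. This inclusion fails. Take A = ∅, T = {1}; then 1 ∈ (T ∪ A) ∖ (T ∩ A) but 1 ∉ (A ∖ T) ∖ T.

Reverse inclusion. Let x ∈ (A ∖ T) ∖ T. Then x ∈ A and x ∉ T, from which x ∈ (T ∪ A) ∖ (T ∩ A).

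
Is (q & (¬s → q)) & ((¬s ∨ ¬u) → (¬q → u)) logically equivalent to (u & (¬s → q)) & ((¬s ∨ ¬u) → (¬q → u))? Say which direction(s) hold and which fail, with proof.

Both directions fail.

[⇒] This fails. Under q = T, s = F, u = F, the left side is true but the right side is false.

[⇐] This fails. Under q = F, s = T, u = T, the left side is false but the right side is true.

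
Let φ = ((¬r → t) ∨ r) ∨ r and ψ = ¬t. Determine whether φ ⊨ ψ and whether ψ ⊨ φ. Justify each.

Neither direction holds.

(→) This fails. Under r = F, t = T, the left side is true but the right side is false.

(←) This fails. Under r = F, t = F, the left side is false but the right side is true.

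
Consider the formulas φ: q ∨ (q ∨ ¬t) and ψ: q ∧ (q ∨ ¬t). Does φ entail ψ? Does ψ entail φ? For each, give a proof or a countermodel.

Only the converse holds.

Converse. Assume the antecedent. If q is true, q ∨ (q ∨ ¬t) reduces to true regardless of the other variables. If q is false, the antecedent cannot hold. Either way q ∨ (q ∨ ¬t) holds.

Forward direction. This fails. Under q = F, t = F, the left side is true but the right side is false.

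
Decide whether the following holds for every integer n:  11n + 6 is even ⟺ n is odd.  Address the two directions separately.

(⇒) This fails: n = 4 gives 11n + 6 = 50, which is even, but 4 is even, not odd.

(⇐) This also fails: n = 7 is odd, but 11n + 6 = 83 is odd, not even.

(⇒) fails and (⇐) fails.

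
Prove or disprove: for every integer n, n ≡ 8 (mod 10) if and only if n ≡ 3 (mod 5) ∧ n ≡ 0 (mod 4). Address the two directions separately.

Only the converse holds.

(⟹) This fails: n = 18 gives 18 ≡ 8 (mod 10) but 18 ≡ 2 (mod 4), so the conjunction on the right does not hold.

(⟸) Conversely, if n ≡ 3 (mod 5) and n ≡ 0 (mod 4), then by the Chinese remainder theorem n ≡ 8 (mod 20). Since 8 ≡ 8 (mod 10) and 10 ∣ 20, we get n ≡ 8 (mod 10).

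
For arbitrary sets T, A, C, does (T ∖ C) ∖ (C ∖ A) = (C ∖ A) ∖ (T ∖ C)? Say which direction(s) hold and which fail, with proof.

(⟹) This inclusion fails. Take T = {1}, A = ∅, C = ∅; then 1 ∈ (T ∖ C) ∖ (C ∖ A) but 1 ∉ (C ∖ A) ∖ (T ∖ C).

(⟸) This inclusion fails. Take T = ∅, A = ∅, C = {1}; then 1 ∈ (C ∖ A) ∖ (T ∖ C) but 1 ∉ (T ∖ C) ∖ (C ∖ A).

Neither inclusion holds.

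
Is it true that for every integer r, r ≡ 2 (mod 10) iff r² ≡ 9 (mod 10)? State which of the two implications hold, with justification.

[⇒] This fails: take r = 2. Then 2 ≡ 2 (mod 10), but 2² = 4 ≡ 4 (mod 10), not 9.

[⇐] This fails: take r = 3. Then 3² = 9 ≡ 9 (mod 10), yet 3 ≡ 3 (mod 10), not 2.

Neither direction holds.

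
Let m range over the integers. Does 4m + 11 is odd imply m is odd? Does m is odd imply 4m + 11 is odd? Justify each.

Only the reverse direction holds.

[⇒] This fails: take m = 0. Then 4m + 11 = 11, which is odd, yet m = 0 is even, not odd.

[⇐] Suppose m is odd. Since 4 is even, 4m is even for every m, so 4m + 11 has the same parity as 11, which is odd. Hence 4m + 11 is odd.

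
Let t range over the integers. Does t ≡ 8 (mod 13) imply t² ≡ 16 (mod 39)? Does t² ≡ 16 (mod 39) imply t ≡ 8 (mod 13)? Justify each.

(⇒) This fails: take t = 8. Then 8 ≡ 8 (mod 13), but 8² = 64 ≡ 25 (mod 39), not 16.

(⇐) This fails: take t = 4. Then 4² = 16 ≡ 16 (mod 39), yet 4 ≡ 4 (mod 13), not 8.

Neither implication holds.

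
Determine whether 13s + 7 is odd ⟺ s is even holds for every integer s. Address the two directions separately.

(⇒) Suppose 13s + 7 is odd. Since 13 is odd, 13s and s have the same parity, so 13s + 7 ≡ s + 7 (mod 2). As 7 is odd, 13s + 7 is odd exactly when s is even. Thus s is even.

(⇐) Conversely, suppose s is even; write s = 2j. Then 13s + 7 = 13·(2j) + 7 = 2·13j + 7, which is odd.

Equivalent; both directions hold.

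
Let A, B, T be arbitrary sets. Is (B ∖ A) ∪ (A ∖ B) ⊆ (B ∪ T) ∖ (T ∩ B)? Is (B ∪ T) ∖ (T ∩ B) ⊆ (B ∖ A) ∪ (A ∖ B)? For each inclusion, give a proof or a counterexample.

(⊆) fails and (⊇) fails.

Forward inclusion. This inclusion fails. Take A = {1}, B = ∅, T = ∅; then 1 ∈ (B ∖ A) ∪ (A ∖ B) but 1 ∉ (B ∪ T) ∖ (T ∩ B).

Reverse inclusion. This inclusion fails. Take A = {1}, B = {1}, T = ∅; then 1 ∈ (B ∪ T) ∖ (T ∩ B) but 1 ∉ (B ∖ A) ∪ (A ∖ B).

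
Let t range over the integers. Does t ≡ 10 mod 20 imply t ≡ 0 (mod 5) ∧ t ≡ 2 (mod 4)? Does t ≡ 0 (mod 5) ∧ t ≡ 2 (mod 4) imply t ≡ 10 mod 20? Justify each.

(⇐) If t ≡ 0 (mod 5) and t ≡ 2 (mod 4), then by the Chinese remainder theorem t ≡ 10 (mod 20). This is exactly t ≡ 10 (mod 20).

(⇒) Suppose t ≡ 10 (mod 20); write t = 20j + 10. Since 5 ∣ 20, reducing mod 5 gives t ≡ 10 ≡ 0 (mod 5); since 4 ∣ 20, reducing mod 4 gives t ≡ 10 ≡ 2 (mod 4).

The biconditional holds.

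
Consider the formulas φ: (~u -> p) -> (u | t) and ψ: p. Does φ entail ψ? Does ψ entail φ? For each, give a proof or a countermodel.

Neither implication holds.

(⇒) This fails. Under u = F, p = F, t = F, the left side is true but the right side is false.

(⇐) This fails. Under u = F, p = T, t = F, the left side is false but the right side is true.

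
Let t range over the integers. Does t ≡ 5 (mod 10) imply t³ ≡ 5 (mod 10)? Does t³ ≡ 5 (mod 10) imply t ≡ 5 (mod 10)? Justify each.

Both implications hold.

[⇒] Suppose t ≡ 5 (mod 10). Write t = 10j + 5. Then (10j + 5)³ = 1000j³ + 1500j² + 750j + 125 = 10(100j³ + 150j² + 75j + 12) + 5, so t³ ≡ 5 (mod 10).

[⇐] Conversely, suppose t³ ≡ 5 (mod 10). The only residue r in {0, …, 9} with r³ ≡ 5 (mod 10) is r = 5, so t ≡ 5 (mod 10).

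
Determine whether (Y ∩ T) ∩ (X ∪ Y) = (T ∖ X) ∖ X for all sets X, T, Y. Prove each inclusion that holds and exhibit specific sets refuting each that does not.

Forward inclusion. This inclusion fails. Take X = {1}, T = {1}, Y = {1}; then 1 ∈ (Y ∩ T) ∩ (X ∪ Y) but 1 ∉ (T ∖ X) ∖ X.

Reverse inclusion. This inclusion fails. Take X = ∅, T = {1}, Y = ∅; then 1 ∈ (T ∖ X) ∖ X but 1 ∉ (Y ∩ T) ∩ (X ∪ Y).

(⊆) fails and (⊇) fails.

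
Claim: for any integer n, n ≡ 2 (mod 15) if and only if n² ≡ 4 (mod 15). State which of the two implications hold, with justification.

Not equivalent: only (⇒) holds.

[⇒] Suppose n ≡ 2 (mod 15). Write n = 15j + 2. Then (15j + 2)² = 225j² + 60j + 4 = 15(15j² + 4j) + 4, so n² ≡ 4 (mod 15).

[⇐] This fails: take n = 7. Then 7² = 49 ≡ 4 (mod 15), yet 7 ≡ 7 (mod 15), not 2.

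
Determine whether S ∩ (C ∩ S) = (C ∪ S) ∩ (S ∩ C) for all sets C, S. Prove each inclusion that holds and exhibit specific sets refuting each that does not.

(⊆) Let x ∈ S ∩ (C ∩ S). Then x ∈ C ∩ S, from which x ∈ (C ∪ S) ∩ (S ∩ C).

(⊇) Let x ∈ (C ∪ S) ∩ (S ∩ C). Then x ∈ C ∩ S, from which x ∈ S ∩ (C ∩ S).

Both inclusions hold.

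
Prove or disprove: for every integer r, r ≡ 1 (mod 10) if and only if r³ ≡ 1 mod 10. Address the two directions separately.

Equivalent; both directions hold.

(⇒) Suppose r ≡ 1 (mod 10). Write r = 10j + 1. Then (10j + 1)³ = 1000j³ + 300j² + 30j + 1 = 10(100j³ + 30j² + 3j) + 1, so r³ ≡ 1 (mod 10).

(⇐) Conversely, suppose r³ ≡ 1 (mod 10). The only residue r in {0, …, 9} with r³ ≡ 1 (mod 10) is r = 1, so r ≡ 1 (mod 10).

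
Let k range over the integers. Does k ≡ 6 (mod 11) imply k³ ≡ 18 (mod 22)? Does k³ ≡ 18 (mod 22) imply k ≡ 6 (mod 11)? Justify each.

(⇒) fails; (⇐) holds.

Forward direction. This fails: take k = 17. Then 17 ≡ 6 (mod 11), but 17³ = 4913 ≡ 7 (mod 22), not 18.

Converse. The residues r modulo 22 with r³ ≡ 18 (mod 22) are exactly {6}, and each is ≡ 6 (mod 11).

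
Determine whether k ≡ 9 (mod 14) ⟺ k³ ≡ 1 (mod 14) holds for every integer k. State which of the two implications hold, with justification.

(⟹) Suppose k ≡ 9 (mod 14). Write k = 14j + 9. Then (14j + 9)³ = 2744j³ + 5292j² + 3402j + 729 = 14(196j³ + 378j² + 243j + 52) + 1, so k³ ≡ 1 (mod 14).

(⟸) This fails: take k = 1. Then 1³ = 1 ≡ 1 (mod 14), yet 1 ≡ 1 (mod 14), not 9.

Only the forward implication holds.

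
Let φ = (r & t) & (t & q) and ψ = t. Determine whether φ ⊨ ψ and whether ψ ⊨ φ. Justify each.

[⇐] This fails. Under t = T, q = F, r = F, the left side is false but the right side is true.

[⇒] Assume the antecedent. If t is true, t reduces to true regardless of the other variables. If t is false, the antecedent cannot hold. Either way t holds.

Only the forward direction holds.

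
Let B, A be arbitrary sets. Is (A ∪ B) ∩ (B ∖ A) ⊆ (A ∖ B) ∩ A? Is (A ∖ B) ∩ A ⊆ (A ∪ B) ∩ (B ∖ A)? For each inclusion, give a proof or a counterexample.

(⊆) This inclusion fails. Take B = {1}, A = ∅; then 1 ∈ (A ∪ B) ∩ (B ∖ A) but 1 ∉ (A ∖ B) ∩ A.

(⊇) This inclusion fails. Take B = ∅, A = {1}; then 1 ∈ (A ∖ B) ∩ A but 1 ∉ (A ∪ B) ∩ (B ∖ A).

Neither inclusion holds.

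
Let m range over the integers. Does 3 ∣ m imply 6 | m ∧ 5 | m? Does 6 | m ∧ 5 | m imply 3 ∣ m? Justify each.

(←) Suppose 6 ∣ m and 5 ∣ m. Any common multiple of 6 and 5 is a multiple of their lcm; here gcd(6, 5) = 1, so lcm(6, 5) = 6·5 = 30, so 30 ∣ m. Since 3 ∣ 30, it follows that 3 ∣ m.

(→) This fails: take m = 3. Certainly 3 ∣ 3, but 6 ∤ 3.

Not equivalent: only (⇐) holds.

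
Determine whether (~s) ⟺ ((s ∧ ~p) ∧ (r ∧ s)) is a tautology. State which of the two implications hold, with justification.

(⟹) This fails. Under p = F, r = F, s = F, the left side is true but the right side is false.

(⟸) This fails. Under p = F, r = T, s = T, the left side is false but the right side is true.

Neither implication holds.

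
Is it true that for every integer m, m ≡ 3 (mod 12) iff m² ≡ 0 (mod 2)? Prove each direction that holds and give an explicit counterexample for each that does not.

Neither implication holds.

(→) This fails: take m = 3. Then 3 ≡ 3 (mod 12), but 3² = 9 ≡ 1 (mod 2), not 0.

(←) This fails: take m = 0. Then 0² = 0 ≡ 0 (mod 2), yet 0 ≡ 0 (mod 12), not 3.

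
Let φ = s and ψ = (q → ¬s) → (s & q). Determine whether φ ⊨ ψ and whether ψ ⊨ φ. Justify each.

Forward direction. This fails. Under s = T, q = F, the left side is true but the right side is false.

Converse. Assume the antecedent. If s is true, s reduces to true regardless of the other variables. If s is false, the antecedent cannot hold. Either way s holds.

Not equivalent: only (⇐) holds.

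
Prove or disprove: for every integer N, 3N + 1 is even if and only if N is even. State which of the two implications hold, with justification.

Both directions fail.

Forward direction. This fails: N = 1 gives 3N + 1 = 4, which is even, but 1 is odd, not even.

Converse. This also fails: N = 6 is even, but 3N + 1 = 19 is odd, not even.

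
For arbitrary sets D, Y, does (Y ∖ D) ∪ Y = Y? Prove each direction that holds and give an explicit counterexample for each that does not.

Both inclusions hold.

(⟹) Let x ∈ (Y ∖ D) ∪ Y. Then either x ∈ Y and x ∉ D; or x ∈ D ∩ Y. In each case x ∈ Y, so (Y ∖ D) ∪ Y ⊆ Y.

(⟸) Let x ∈ Y. Then either x ∈ Y and x ∉ D; or x ∈ D ∩ Y. In each case x ∈ (Y ∖ D) ∪ Y, so Y ⊆ (Y ∖ D) ∪ Y.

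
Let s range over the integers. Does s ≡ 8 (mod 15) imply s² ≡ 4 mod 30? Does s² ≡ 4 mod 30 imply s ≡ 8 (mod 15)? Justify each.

Neither implication holds.

(⟹) This fails: take s = 23. Then 23 ≡ 8 (mod 15), but 23² = 529 ≡ 19 (mod 30), not 4.

(⟸) This fails: take s = 2. Then 2² = 4 ≡ 4 (mod 30), yet 2 ≡ 2 (mod 15), not 8.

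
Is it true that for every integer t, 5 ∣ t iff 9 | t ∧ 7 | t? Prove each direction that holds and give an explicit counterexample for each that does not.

Neither direction holds.

(⟹) This fails: take t = 5. Certainly 5 ∣ 5, but 9 ∤ 5.

(⟸) This fails: take t = 63. Both 9 ∣ 63 and 7 ∣ 63, yet 63 is not a multiple of 5 (since 63 = 12·5 + 3), so 5 ∤ 63.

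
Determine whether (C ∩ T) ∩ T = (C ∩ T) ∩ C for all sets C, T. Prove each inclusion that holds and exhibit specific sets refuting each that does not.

The two sets are equal.

Reverse inclusion. Let x ∈ (C ∩ T) ∩ C. Then x ∈ C ∩ T, from which x ∈ (C ∩ T) ∩ T.

Forward inclusion. Let x ∈ (C ∩ T) ∩ T. Then x ∈ C ∩ T, from which x ∈ (C ∩ T) ∩ C.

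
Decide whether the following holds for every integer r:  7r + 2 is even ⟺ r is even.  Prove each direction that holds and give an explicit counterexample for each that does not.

(⟹) Suppose 7r + 2 is even. Since 7 is odd, 7r and r have the same parity, so 7r + 2 ≡ r + 2 (mod 2). As 2 is even, 7r + 2 is even exactly when r is even. Thus r is even.

(⟸) Conversely, suppose r is even; write r = 2j. Then 7r + 2 = 7·(2j) + 2 = 2·7j + 2, which is even.

The biconditional holds.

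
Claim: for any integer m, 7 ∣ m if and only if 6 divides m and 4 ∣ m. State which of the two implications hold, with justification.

Both directions fail.

(⟹) This fails: take m = 7. Certainly 7 ∣ 7, but 6 ∤ 7.

(⟸) This fails: take m = 12. Both 6 ∣ 12 and 4 ∣ 12, yet 12 is not a multiple of 7 (since 12 = 1·7 + 5), so 7 ∤ 12.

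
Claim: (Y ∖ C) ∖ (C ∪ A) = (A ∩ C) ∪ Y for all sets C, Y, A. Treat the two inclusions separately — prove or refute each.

(⟹) Let x ∈ (Y ∖ C) ∖ (C ∪ A). Then x ∈ Y and x ∉ C, A, from which x ∈ (A ∩ C) ∪ Y.

(⟸) This inclusion fails. Take C = {1}, Y = {1}, A = ∅; then 1 ∈ (A ∩ C) ∪ Y but 1 ∉ (Y ∖ C) ∖ (C ∪ A).

(⊆) holds; (⊇) fails.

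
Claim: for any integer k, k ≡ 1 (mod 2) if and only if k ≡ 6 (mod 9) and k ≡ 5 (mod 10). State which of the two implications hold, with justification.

(→) This fails: k = 1 gives 1 ≡ 1 (mod 2) but 1 ≡ 1 (mod 9), so the conjunction on the right does not hold.

(←) Conversely, if k ≡ 6 (mod 9) and k ≡ 5 (mod 10), then by the Chinese remainder theorem k ≡ 15 (mod 90). Since 15 ≡ 1 (mod 2) and 2 ∣ 90, we get k ≡ 1 (mod 2).

The forward direction fails; the converse holds.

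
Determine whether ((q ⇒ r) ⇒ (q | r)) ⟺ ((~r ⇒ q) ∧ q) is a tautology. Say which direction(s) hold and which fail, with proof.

(⇒) fails; (⇐) holds.

(⟹) This fails. Under r = T, q = F, the left side is true but the right side is false.

(⟸) Assume the antecedent. If r is true, (q ⇒ r) ⇒ (q | r) reduces to true regardless of the other variables. If r is false, the antecedent forces (r = F, q = T), and (q ⇒ r) ⇒ (q | r) holds there. Either way (q ⇒ r) ⇒ (q | r) holds.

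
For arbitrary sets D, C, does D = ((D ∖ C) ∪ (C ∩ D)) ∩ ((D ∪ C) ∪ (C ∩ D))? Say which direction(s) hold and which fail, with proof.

(⊆) Let x ∈ D. Then either x ∈ D and x ∉ C; or x ∈ D ∩ C. In each case x ∈ ((D ∖ C) ∪ (C ∩ D)) ∩ ((D ∪ C) ∪ (C ∩ D)), so D ⊆ ((D ∖ C) ∪ (C ∩ D)) ∩ ((D ∪ C) ∪ (C ∩ D)).

(⊇) Let x ∈ ((D ∖ C) ∪ (C ∩ D)) ∩ ((D ∪ C) ∪ (C ∩ D)). Then either x ∈ D and x ∉ C; or x ∈ D ∩ C. In each case x ∈ D, so ((D ∖ C) ∪ (C ∩ D)) ∩ ((D ∪ C) ∪ (C ∩ D)) ⊆ D.

The two sets are equal.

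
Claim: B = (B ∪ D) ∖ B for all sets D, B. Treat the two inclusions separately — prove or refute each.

(⊆) This inclusion fails. Take D = ∅, B = {1}; then 1 ∈ B but 1 ∉ (B ∪ D) ∖ B.

(⊇) This inclusion fails. Take D = {1}, B = ∅; then 1 ∈ (B ∪ D) ∖ B but 1 ∉ B.

(⊆) fails and (⊇) fails.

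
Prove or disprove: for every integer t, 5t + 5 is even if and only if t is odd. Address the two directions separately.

Converse. Suppose t is odd; write t = 2j + 1. Then 5t + 5 = 5·(2j + 1) + 5 = 2·5j + 10, which is even.

Forward direction. Suppose 5t + 5 is even. Since 5 is odd, 5t and t have the same parity, so 5t + 5 ≡ t + 5 (mod 2). As 5 is odd, 5t + 5 is even exactly when t is odd. Thus t is odd.

Equivalent; both directions hold.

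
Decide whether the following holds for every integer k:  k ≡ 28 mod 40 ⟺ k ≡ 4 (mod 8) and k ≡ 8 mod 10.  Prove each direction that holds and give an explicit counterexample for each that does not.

(⟹) Suppose k ≡ 28 (mod 40); write k = 40j + 28. Since 8 ∣ 40, reducing mod 8 gives k ≡ 28 ≡ 4 (mod 8); since 10 ∣ 40, reducing mod 10 gives k ≡ 28 ≡ 8 (mod 10).

(⟸) Conversely, if k ≡ 4 (mod 8) and k ≡ 8 (mod 10), then by the Chinese remainder theorem k ≡ 28 (mod 40). This is exactly k ≡ 28 (mod 40).

Both directions hold; the statement is true.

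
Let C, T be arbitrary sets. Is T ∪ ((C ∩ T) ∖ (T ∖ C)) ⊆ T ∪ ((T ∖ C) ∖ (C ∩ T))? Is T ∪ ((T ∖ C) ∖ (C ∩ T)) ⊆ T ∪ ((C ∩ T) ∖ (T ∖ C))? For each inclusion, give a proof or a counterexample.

Both inclusions hold.

(⟹) Let x ∈ T ∪ ((C ∩ T) ∖ (T ∖ C)). Then either x ∈ T and x ∉ C; or x ∈ C ∩ T. In each case x ∈ T ∪ ((T ∖ C) ∖ (C ∩ T)), so T ∪ ((C ∩ T) ∖ (T ∖ C)) ⊆ T ∪ ((T ∖ C) ∖ (C ∩ T)).

(⟸) Let x ∈ T ∪ ((T ∖ C) ∖ (C ∩ T)). Then either x ∈ T and x ∉ C; or x ∈ C ∩ T. In each case x ∈ T ∪ ((C ∩ T) ∖ (T ∖ C)), so T ∪ ((T ∖ C) ∖ (C ∩ T)) ⊆ T ∪ ((C ∩ T) ∖ (T ∖ C)).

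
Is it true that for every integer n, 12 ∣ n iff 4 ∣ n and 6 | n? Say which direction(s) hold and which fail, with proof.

The biconditional holds.

(⇐) Suppose 4 ∣ n and 6 ∣ n. Any common multiple of 4 and 6 is a multiple of their lcm; here lcm(4, 6) = 4·6/gcd(4, 6) = 24/2 = 12, so 12 ∣ n.

(⇒) If 12 ∣ n, write n = 12q. Since 12 = 3·4, n = 4·(3q), so 4 ∣ n; and since 12 = 2·6, n = 6·(2q), so 6 ∣ n.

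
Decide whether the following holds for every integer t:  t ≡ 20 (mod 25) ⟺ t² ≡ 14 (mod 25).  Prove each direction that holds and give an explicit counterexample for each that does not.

(⟹) This fails: take t = 20. Then 20 ≡ 20 (mod 25), but 20² = 400 ≡ 0 (mod 25), not 14.

(⟸) This fails: take t = 8. Then 8² = 64 ≡ 14 (mod 25), yet 8 ≡ 8 (mod 25), not 20.

(⇒) fails and (⇐) fails.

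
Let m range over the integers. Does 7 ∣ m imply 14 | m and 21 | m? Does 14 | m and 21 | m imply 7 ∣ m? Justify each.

Not equivalent: only (⇐) holds.

[⇒] This fails: take m = 7. Certainly 7 ∣ 7, but 14 ∤ 7.

[⇐] Suppose 14 ∣ m and 21 ∣ m. Any common multiple of 14 and 21 is a multiple of their lcm; here lcm(14, 21) = 14·21/gcd(14, 21) = 294/7 = 42, so 42 ∣ m. Since 7 ∣ 42, it follows that 7 ∣ m.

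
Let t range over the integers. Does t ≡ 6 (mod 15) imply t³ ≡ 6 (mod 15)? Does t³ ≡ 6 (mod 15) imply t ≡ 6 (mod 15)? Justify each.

(→) Suppose t ≡ 6 (mod 15). Write t = 15j + 6. Then (15j + 6)³ = 3375j³ + 4050j² + 1620j + 216 = 15(225j³ + 270j² + 108j + 14) + 6, so t³ ≡ 6 (mod 15).

(←) Conversely, suppose t³ ≡ 6 (mod 15). The only residue r in {0, …, 14} with r³ ≡ 6 (mod 15) is r = 6, so t ≡ 6 (mod 15).

Equivalent; both directions hold.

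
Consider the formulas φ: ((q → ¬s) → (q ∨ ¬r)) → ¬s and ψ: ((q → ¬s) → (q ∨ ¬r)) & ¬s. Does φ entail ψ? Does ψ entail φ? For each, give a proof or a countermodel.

(⇒) This fails. Under s = F, q = F, r = T, the left side is true but the right side is false.

(⇐) Assume the antecedent. If s is true, the antecedent cannot hold. If s is false, ((q → ¬s) → (q ∨ ¬r)) → ¬s reduces to true regardless of the other variables. Either way ((q → ¬s) → (q ∨ ¬r)) → ¬s holds.

Only the converse holds.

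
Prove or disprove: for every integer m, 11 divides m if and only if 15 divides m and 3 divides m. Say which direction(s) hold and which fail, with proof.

(⇒) This fails: take m = 11. Certainly 11 ∣ 11, but 15 ∤ 11.

(⇐) This fails: take m = 15. Both 15 ∣ 15 and 3 ∣ 15, yet 15 is not a multiple of 11 (since 15 = 1·11 + 4), so 11 ∤ 15.

(⇒) fails and (⇐) fails.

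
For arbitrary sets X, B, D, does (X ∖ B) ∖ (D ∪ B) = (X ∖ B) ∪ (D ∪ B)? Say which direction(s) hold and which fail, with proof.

Only the forward inclusion holds.

(⊇) This inclusion fails. Take X = ∅, B = {1}, D = ∅; then 1 ∈ (X ∖ B) ∪ (D ∪ B) but 1 ∉ (X ∖ B) ∖ (D ∪ B).

(⊆) Let x ∈ (X ∖ B) ∖ (D ∪ B). Then x ∈ X and x ∉ B, D, from which x ∈ (X ∖ B) ∪ (D ∪ B).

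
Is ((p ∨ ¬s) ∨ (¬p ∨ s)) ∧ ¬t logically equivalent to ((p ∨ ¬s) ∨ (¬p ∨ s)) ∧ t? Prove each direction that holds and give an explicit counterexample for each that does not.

Neither implication holds.

(⟹) This fails. Under p = F, s = F, t = F, the left side is true but the right side is false.

(⟸) This fails. Under p = F, s = F, t = T, the left side is false but the right side is true.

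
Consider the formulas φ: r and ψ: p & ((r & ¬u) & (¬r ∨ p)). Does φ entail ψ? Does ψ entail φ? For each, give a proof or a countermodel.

The forward direction fails; the converse holds.

(⇒) This fails. Under r = T, p = F, u = F, the left side is true but the right side is false.

(⇐) Assume the antecedent. If r is true, r reduces to true regardless of the other variables. If r is false, the antecedent cannot hold. Either way r holds.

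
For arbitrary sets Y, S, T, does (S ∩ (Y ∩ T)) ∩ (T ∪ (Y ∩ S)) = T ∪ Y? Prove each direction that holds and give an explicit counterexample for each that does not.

(⊆) holds; (⊇) fails.

Reverse inclusion. This inclusion fails. Take Y = {1}, S = ∅, T = ∅; then 1 ∈ T ∪ Y but 1 ∉ (S ∩ (Y ∩ T)) ∩ (T ∪ (Y ∩ S)).

Forward inclusion. Let x ∈ (S ∩ (Y ∩ T)) ∩ (T ∪ (Y ∩ S)). Then x ∈ Y ∩ S ∩ T, from which x ∈ T ∪ Y.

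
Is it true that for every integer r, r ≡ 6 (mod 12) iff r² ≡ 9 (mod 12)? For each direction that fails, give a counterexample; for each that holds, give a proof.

Neither implication holds.

[⇒] This fails: take r = 6. Then 6 ≡ 6 (mod 12), but 6² = 36 ≡ 0 (mod 12), not 9.

[⇐] This fails: take r = 3. Then 3² = 9 ≡ 9 (mod 12), yet 3 ≡ 3 (mod 12), not 6.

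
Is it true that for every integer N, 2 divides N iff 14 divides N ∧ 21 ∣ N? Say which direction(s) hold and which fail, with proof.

(⇒) This fails: take N = 2. Certainly 2 ∣ 2, but 14 ∤ 2.

(⇐) Suppose 14 ∣ N and 21 ∣ N. Any common multiple of 14 and 21 is a multiple of their lcm; here lcm(14, 21) = 14·21/gcd(14, 21) = 294/7 = 42, so 42 ∣ N. Since 2 ∣ 42, it follows that 2 ∣ N.

Only the converse holds.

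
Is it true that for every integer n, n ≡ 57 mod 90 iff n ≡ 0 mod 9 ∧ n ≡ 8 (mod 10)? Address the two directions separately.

[⇒] This fails: n = 57 gives 57 ≡ 57 (mod 90) but 57 ≡ 3 (mod 9), so the conjunction on the right does not hold.

[⇐] This fails: n = 18 satisfies both congruences on the right (18 ≡ 0 mod 9 and 18 ≡ 8 mod 10) yet 18 ≡ 18 (mod 90), not 57.

Both directions fail.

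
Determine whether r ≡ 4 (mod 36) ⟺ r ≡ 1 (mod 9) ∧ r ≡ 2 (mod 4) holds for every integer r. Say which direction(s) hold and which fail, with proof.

(⇒) This fails: r = 4 gives 4 ≡ 4 (mod 36) but 4 ≡ 4 (mod 9), so the conjunction on the right does not hold.

(⇐) This fails: r = 10 satisfies both congruences on the right (10 ≡ 1 mod 9 and 10 ≡ 2 mod 4) yet 10 ≡ 10 (mod 36), not 4.

Neither implication holds.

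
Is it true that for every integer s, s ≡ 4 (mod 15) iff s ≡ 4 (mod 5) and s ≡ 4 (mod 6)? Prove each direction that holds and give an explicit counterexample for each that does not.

(⟹) This fails: s = 19 gives 19 ≡ 4 (mod 15) but 19 ≡ 1 (mod 6), so the conjunction on the right does not hold.

(⟸) Conversely, if s ≡ 4 (mod 5) and s ≡ 4 (mod 6), then by the Chinese remainder theorem s ≡ 4 (mod 30). Since 4 ≡ 4 (mod 15) and 15 ∣ 30, we get s ≡ 4 (mod 15).

Only the reverse direction holds.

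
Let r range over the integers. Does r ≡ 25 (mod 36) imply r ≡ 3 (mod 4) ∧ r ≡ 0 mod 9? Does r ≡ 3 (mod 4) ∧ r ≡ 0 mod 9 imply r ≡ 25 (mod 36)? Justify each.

[⇒] This fails: r = 25 gives 25 ≡ 25 (mod 36) but 25 ≡ 1 (mod 4), so the conjunction on the right does not hold.

[⇐] This fails: r = 27 satisfies both congruences on the right (27 ≡ 3 mod 4 and 27 ≡ 0 mod 9) yet 27 ≡ 27 (mod 36), not 25.

Both directions fail.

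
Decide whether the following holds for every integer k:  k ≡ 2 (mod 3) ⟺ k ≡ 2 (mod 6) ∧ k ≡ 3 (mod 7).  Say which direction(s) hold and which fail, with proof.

Converse. If k ≡ 2 (mod 6) and k ≡ 3 (mod 7), then by the Chinese remainder theorem k ≡ 38 (mod 42). Since 38 ≡ 2 (mod 3) and 3 ∣ 42, we get k ≡ 2 (mod 3).

Forward direction. This fails: k = 32 gives 32 ≡ 2 (mod 3) but 32 ≡ 4 (mod 7), so the conjunction on the right does not hold.

(⇒) fails; (⇐) holds.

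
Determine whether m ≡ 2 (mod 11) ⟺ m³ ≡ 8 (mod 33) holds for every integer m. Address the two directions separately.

Not equivalent: only (⇐) holds.

(⇐) The residues r modulo 33 with r³ ≡ 8 (mod 33) are exactly {2}, and each is ≡ 2 (mod 11).

(⇒) This fails: take m = 13. Then 13 ≡ 2 (mod 11), but 13³ = 2197 ≡ 19 (mod 33), not 8.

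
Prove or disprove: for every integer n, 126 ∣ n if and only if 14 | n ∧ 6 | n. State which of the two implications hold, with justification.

(⇒) If 126 ∣ n, write n = 126q. Since 126 = 9·14, n = 14·(9q), so 14 ∣ n; and since 126 = 21·6, n = 6·(21q), so 6 ∣ n.

(⇐) This fails: take n = 42. Both 14 ∣ 42 and 6 ∣ 42, yet 42 is not a multiple of 126 (since 42 = 0·126 + 42), so 126 ∤ 42.

The forward direction holds; the converse fails.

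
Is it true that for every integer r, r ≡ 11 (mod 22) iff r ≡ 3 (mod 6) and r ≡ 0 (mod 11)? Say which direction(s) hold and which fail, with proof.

Not equivalent: only (⇐) holds.

(⇐) If r ≡ 3 (mod 6) and r ≡ 0 (mod 11), then by the Chinese remainder theorem r ≡ 33 (mod 66). Since 33 ≡ 11 (mod 22) and 22 ∣ 66, we get r ≡ 11 (mod 22).

(⇒) This fails: r = 11 gives 11 ≡ 11 (mod 22) but 11 ≡ 5 (mod 6), so the conjunction on the right does not hold.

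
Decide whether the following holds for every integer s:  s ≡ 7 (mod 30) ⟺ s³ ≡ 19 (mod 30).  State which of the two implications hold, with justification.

Both directions fail.

[⇒] This fails: take s = 7. Then 7 ≡ 7 (mod 30), but 7³ = 343 ≡ 13 (mod 30), not 19.

[⇐] This fails: take s = 19. Then 19³ = 6859 ≡ 19 (mod 30), yet 19 ≡ 19 (mod 30), not 7.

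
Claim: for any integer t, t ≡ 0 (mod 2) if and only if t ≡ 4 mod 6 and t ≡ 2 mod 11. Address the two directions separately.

The forward direction fails; the converse holds.

(⟹) This fails: t = 0 gives 0 ≡ 0 (mod 2) but 0 ≡ 0 (mod 6), so the conjunction on the right does not hold.

(⟸) Conversely, if t ≡ 4 (mod 6) and t ≡ 2 (mod 11), then by the Chinese remainder theorem t ≡ 46 (mod 66). Since 46 ≡ 0 (mod 2) and 2 ∣ 66, we get t ≡ 0 (mod 2).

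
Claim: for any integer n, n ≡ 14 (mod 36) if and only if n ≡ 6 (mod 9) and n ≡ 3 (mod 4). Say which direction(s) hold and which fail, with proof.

Forward direction. This fails: n = 14 gives 14 ≡ 14 (mod 36) but 14 ≡ 5 (mod 9), so the conjunction on the right does not hold.

Converse. This fails: n = 15 satisfies both congruences on the right (15 ≡ 6 mod 9 and 15 ≡ 3 mod 4) yet 15 ≡ 15 (mod 36), not 14.

Neither implication holds.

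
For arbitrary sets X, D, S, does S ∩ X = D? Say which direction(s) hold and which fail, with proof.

(⊆) This inclusion fails. Take X = {1}, D = ∅, S = {1}; then 1 ∈ S ∩ X but 1 ∉ D.

(⊇) This inclusion fails. Take X = ∅, D = {1}, S = ∅; then 1 ∈ D but 1 ∉ S ∩ X.

Both inclusions fail.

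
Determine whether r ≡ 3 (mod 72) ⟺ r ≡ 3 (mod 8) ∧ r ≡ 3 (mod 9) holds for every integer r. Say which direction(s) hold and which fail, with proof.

(→) Suppose r ≡ 3 (mod 72); write r = 72j + 3. Since 8 ∣ 72, reducing mod 8 gives r ≡ 3 (mod 8); since 9 ∣ 72, reducing mod 9 gives r ≡ 3 (mod 9).

(←) Conversely, if r ≡ 3 (mod 8) and r ≡ 3 (mod 9), then by the Chinese remainder theorem r ≡ 3 (mod 72). This is exactly r ≡ 3 (mod 72).

The biconditional holds.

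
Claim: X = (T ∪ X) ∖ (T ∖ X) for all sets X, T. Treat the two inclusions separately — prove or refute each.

Both inclusions hold; the sets are equal.

(⟹) Let x ∈ X. Then either x ∈ X and x ∉ T; or x ∈ X ∩ T. In each case x ∈ (T ∪ X) ∖ (T ∖ X), so X ⊆ (T ∪ X) ∖ (T ∖ X).

(⟸) Let x ∈ (T ∪ X) ∖ (T ∖ X). Then either x ∈ X and x ∉ T; or x ∈ X ∩ T. In each case x ∈ X, so (T ∪ X) ∖ (T ∖ X) ⊆ X.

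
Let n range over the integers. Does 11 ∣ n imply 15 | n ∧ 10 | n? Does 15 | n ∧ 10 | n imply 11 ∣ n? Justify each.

(⇒) This fails: take n = 11. Certainly 11 ∣ 11, but 15 ∤ 11.

(⇐) This fails: take n = 30. Both 15 ∣ 30 and 10 ∣ 30, yet 30 is not a multiple of 11 (since 30 = 2·11 + 8), so 11 ∤ 30.

Both directions fail.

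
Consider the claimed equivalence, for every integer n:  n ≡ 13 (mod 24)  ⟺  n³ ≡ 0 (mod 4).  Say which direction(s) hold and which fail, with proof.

Neither implication holds.

[⇒] This fails: take n = 13. Then 13 ≡ 13 (mod 24), but 13³ = 2197 ≡ 1 (mod 4), not 0.

[⇐] This fails: take n = 0. Then 0³ = 0 ≡ 0 (mod 4), yet 0 ≡ 0 (mod 24), not 13.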